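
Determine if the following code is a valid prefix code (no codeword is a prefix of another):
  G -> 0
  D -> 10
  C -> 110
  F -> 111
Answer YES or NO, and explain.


Checking each pair (does one codeword prefix another?):
  G='0' vs D='10': no prefix
  G='0' vs C='110': no prefix
  G='0' vs F='111': no prefix
  D='10' vs G='0': no prefix
  D='10' vs C='110': no prefix
  D='10' vs F='111': no prefix
  C='110' vs G='0': no prefix
  C='110' vs D='10': no prefix
  C='110' vs F='111': no prefix
  F='111' vs G='0': no prefix
  F='111' vs D='10': no prefix
  F='111' vs C='110': no prefix
No violation found over all pairs.

YES -- this is a valid prefix code. No codeword is a prefix of any other codeword.


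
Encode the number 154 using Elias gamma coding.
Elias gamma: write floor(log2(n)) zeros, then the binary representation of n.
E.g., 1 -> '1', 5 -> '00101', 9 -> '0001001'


num_bits = floor(log2(154)) + 1 = 8
leading_zeros = num_bits - 1 = 7
binary(154) = 10011010

Elias gamma(154) = '0000000' + '10011010' = 000000010011010 (15 bits)


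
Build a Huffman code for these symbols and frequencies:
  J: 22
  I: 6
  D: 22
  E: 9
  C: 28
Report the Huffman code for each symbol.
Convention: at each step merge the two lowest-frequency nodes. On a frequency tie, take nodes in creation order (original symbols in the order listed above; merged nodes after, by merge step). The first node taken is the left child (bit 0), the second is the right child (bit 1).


Huffman tree construction:
Step 1: Merge I(6) + E(9) = 15
Step 2: Merge (I+E)(15) + J(22) = 37
Step 3: Merge D(22) + C(28) = 50
Step 4: Merge ((I+E)+J)(37) + (D+C)(50) = 87
Read each symbol's code off the tree from the root (left child = 0, right child = 1).

Codes:
  J: 01 (length 2)
  I: 000 (length 3)
  D: 10 (length 2)
  E: 001 (length 3)
  C: 11 (length 2)
Average code length: 189/87 = 2.1724 bits/symbol


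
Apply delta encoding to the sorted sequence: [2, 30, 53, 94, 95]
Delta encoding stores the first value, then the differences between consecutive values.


First value: 2
Deltas:
  30 - 2 = 28
  53 - 30 = 23
  94 - 53 = 41
  95 - 94 = 1


Delta encoded: [2, 28, 23, 41, 1]


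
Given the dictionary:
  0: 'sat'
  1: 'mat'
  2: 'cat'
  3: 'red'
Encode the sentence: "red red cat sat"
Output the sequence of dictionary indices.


Look up each word in the dictionary:
  'red' -> 3
  'red' -> 3
  'cat' -> 2
  'sat' -> 0

Encoded: [3, 3, 2, 0]


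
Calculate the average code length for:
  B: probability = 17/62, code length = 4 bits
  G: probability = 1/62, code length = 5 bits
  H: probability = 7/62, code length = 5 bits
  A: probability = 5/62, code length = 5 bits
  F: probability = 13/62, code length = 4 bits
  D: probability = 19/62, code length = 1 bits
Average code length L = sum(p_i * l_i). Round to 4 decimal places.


Weighted contributions p_i * l_i:
  B: (17/62) * 4 = 68/62
  G: (1/62) * 5 = 5/62
  H: (7/62) * 5 = 35/62
  A: (5/62) * 5 = 25/62
  F: (13/62) * 4 = 52/62
  D: (19/62) * 1 = 19/62
Sum = (68 + 5 + 35 + 25 + 52 + 19)/62 = 204/62

L = 204/62 = 3.2903 bits/symbol


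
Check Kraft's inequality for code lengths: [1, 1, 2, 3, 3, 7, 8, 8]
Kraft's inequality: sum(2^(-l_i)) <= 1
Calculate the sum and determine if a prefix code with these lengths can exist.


Sum = 2^(-1) + 2^(-1) + 2^(-2) + 2^(-3) + 2^(-3) + 2^(-7) + 2^(-8) + 2^(-8)
    = 0.5 + 0.5 + 0.25 + 0.125 + 0.125 + 0.0078125 + 0.00390625 + 0.00390625
    = 388/256 = 1.515625
Since 1.515625 > 1, Kraft's inequality is NOT satisfied.
A prefix code with these lengths CANNOT exist.

Kraft sum = 1.515625. Not satisfied.


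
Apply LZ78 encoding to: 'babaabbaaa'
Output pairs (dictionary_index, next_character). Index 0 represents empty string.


LZ78 encoding steps:
Dictionary: {0: ''}
Step 1: w='' (idx 0), next='b' -> output (0, 'b'), add 'b' as idx 1
Step 2: w='' (idx 0), next='a' -> output (0, 'a'), add 'a' as idx 2
Step 3: w='b' (idx 1), next='a' -> output (1, 'a'), add 'ba' as idx 3
Step 4: w='a' (idx 2), next='b' -> output (2, 'b'), add 'ab' as idx 4
Step 5: w='ba' (idx 3), next='a' -> output (3, 'a'), add 'baa' as idx 5
Step 6: w='a' (idx 2), end of input -> output (2, '')


Encoded: [(0, 'b'), (0, 'a'), (1, 'a'), (2, 'b'), (3, 'a'), (2, '')]


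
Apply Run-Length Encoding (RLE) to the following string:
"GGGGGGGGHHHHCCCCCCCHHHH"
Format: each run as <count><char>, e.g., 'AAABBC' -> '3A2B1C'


Scanning runs left to right:
  i=0: run of 'G' x 8 -> '8G'
  i=8: run of 'H' x 4 -> '4H'
  i=12: run of 'C' x 7 -> '7C'
  i=19: run of 'H' x 4 -> '4H'

RLE = 8G4H7C4H


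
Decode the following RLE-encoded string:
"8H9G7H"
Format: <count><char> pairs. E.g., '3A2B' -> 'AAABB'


Expanding each <count><char> pair:
  8H -> 'HHHHHHHH'
  9G -> 'GGGGGGGGG'
  7H -> 'HHHHHHH'

Decoded = HHHHHHHHGGGGGGGGGHHHHHHH


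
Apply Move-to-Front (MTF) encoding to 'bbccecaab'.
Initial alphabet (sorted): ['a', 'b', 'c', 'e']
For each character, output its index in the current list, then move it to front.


MTF encoding:
'b': index 1 in ['a', 'b', 'c', 'e'] -> ['b', 'a', 'c', 'e']
'b': index 0 in ['b', 'a', 'c', 'e'] -> ['b', 'a', 'c', 'e']
'c': index 2 in ['b', 'a', 'c', 'e'] -> ['c', 'b', 'a', 'e']
'c': index 0 in ['c', 'b', 'a', 'e'] -> ['c', 'b', 'a', 'e']
'e': index 3 in ['c', 'b', 'a', 'e'] -> ['e', 'c', 'b', 'a']
'c': index 1 in ['e', 'c', 'b', 'a'] -> ['c', 'e', 'b', 'a']
'a': index 3 in ['c', 'e', 'b', 'a'] -> ['a', 'c', 'e', 'b']
'a': index 0 in ['a', 'c', 'e', 'b'] -> ['a', 'c', 'e', 'b']
'b': index 3 in ['a', 'c', 'e', 'b'] -> ['b', 'a', 'c', 'e']


Output: [1, 0, 2, 0, 3, 1, 3, 0, 3]


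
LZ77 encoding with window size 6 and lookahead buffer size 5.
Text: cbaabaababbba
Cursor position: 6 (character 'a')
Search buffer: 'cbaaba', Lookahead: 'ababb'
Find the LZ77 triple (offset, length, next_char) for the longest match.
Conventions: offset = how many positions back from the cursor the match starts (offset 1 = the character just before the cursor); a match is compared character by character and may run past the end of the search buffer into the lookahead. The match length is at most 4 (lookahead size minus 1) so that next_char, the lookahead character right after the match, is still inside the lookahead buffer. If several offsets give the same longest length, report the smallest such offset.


Try each offset into the search buffer:
  offset=1 (pos 5, char 'a'): match length 1
  offset=2 (pos 4, char 'b'): match length 0
  offset=3 (pos 3, char 'a'): match length 3
  offset=4 (pos 2, char 'a'): match length 1
  offset=5 (pos 1, char 'b'): match length 0
  offset=6 (pos 0, char 'c'): match length 0
Longest match has length 3 at offset 3.
next_char = character at position 6 + 3 = 9 -> 'b'

Best match: offset=3, length=3 (matching 'aba' starting at position 3)
LZ77 triple: (3, 3, 'b')


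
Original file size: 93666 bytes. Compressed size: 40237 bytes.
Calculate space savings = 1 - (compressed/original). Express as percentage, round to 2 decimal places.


ratio = compressed/original = 40237/93666 = 0.42958
savings = 1 - ratio = 1 - 0.42958 = 0.57042
as a percentage: 0.57042 * 100 = 57.04%

Space savings = 1 - 40237/93666 = 57.04%


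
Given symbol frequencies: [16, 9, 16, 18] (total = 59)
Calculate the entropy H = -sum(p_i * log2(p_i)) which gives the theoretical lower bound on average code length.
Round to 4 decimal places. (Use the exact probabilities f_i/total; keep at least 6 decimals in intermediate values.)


Per-symbol terms -p_i * log2(p_i) with p_i = f_i/59:
  p = 16/59 = 0.271186: log2(p) = -1.882643, -p*log2(p) = 0.510547
  p = 9/59 = 0.152542: log2(p) = -2.712718, -p*log2(p) = 0.413804
  p = 16/59 = 0.271186: log2(p) = -1.882643, -p*log2(p) = 0.510547
  p = 18/59 = 0.305085: log2(p) = -1.712718, -p*log2(p) = 0.522524
H = 0.510547 + 0.413804 + 0.510547 + 0.522524 = 1.957422

H = 1.9574 bits/symbol


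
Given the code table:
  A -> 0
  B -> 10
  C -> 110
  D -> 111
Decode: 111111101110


Decoding:
111 -> D
111 -> D
10 -> B
111 -> D
0 -> A


Result: DDBDA


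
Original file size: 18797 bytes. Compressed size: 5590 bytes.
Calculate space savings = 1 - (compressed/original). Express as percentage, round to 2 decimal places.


ratio = compressed/original = 5590/18797 = 0.297388
savings = 1 - ratio = 1 - 0.297388 = 0.702612
as a percentage: 0.702612 * 100 = 70.26%

Space savings = 1 - 5590/18797 = 70.26%


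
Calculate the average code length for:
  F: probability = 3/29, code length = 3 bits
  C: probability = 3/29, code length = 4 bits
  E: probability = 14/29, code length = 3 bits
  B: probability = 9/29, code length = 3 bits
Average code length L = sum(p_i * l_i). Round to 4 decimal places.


Weighted contributions p_i * l_i:
  F: (3/29) * 3 = 9/29
  C: (3/29) * 4 = 12/29
  E: (14/29) * 3 = 42/29
  B: (9/29) * 3 = 27/29
Sum = (9 + 12 + 42 + 27)/29 = 90/29

L = 90/29 = 3.1034 bits/symbol


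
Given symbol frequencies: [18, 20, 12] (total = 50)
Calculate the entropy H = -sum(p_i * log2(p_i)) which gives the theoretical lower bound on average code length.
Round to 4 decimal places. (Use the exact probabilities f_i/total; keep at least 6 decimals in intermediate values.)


Per-symbol terms -p_i * log2(p_i) with p_i = f_i/50:
  p = 18/50 = 0.360000: log2(p) = -1.473931, -p*log2(p) = 0.530615
  p = 20/50 = 0.400000: log2(p) = -1.321928, -p*log2(p) = 0.528771
  p = 12/50 = 0.240000: log2(p) = -2.058894, -p*log2(p) = 0.494134
H = 0.530615 + 0.528771 + 0.494134 = 1.553520

H = 1.5535 bits/symbol


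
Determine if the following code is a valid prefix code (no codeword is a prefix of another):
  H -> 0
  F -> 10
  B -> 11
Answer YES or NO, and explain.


Checking each pair (does one codeword prefix another?):
  H='0' vs F='10': no prefix
  H='0' vs B='11': no prefix
  F='10' vs H='0': no prefix
  F='10' vs B='11': no prefix
  B='11' vs H='0': no prefix
  B='11' vs F='10': no prefix
No violation found over all pairs.

YES -- this is a valid prefix code. No codeword is a prefix of any other codeword.


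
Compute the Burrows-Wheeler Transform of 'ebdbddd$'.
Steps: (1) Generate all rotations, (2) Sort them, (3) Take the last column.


Rotations (sorted):
  0: $ebdbddd -> last char: d
  1: bdbddd$e -> last char: e
  2: bddd$ebd -> last char: d
  3: d$ebdbdd -> last char: d
  4: dbddd$eb -> last char: b
  5: dd$ebdbd -> last char: d
  6: ddd$ebdb -> last char: b
  7: ebdbddd$ -> last char: $


BWT = deddbdb$


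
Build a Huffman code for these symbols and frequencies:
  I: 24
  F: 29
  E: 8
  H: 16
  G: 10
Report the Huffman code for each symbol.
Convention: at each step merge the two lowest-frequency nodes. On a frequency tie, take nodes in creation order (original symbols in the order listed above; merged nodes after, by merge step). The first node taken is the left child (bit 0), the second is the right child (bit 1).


Huffman tree construction:
Step 1: Merge E(8) + G(10) = 18
Step 2: Merge H(16) + (E+G)(18) = 34
Step 3: Merge I(24) + F(29) = 53
Step 4: Merge (H+(E+G))(34) + (I+F)(53) = 87
Read each symbol's code off the tree from the root (left child = 0, right child = 1).

Codes:
  I: 10 (length 2)
  F: 11 (length 2)
  E: 010 (length 3)
  H: 00 (length 2)
  G: 011 (length 3)
Average code length: 192/87 = 2.2069 bits/symbol


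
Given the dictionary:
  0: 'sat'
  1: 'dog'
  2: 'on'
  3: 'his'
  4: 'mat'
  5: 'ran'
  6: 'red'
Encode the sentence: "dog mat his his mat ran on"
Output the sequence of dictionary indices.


Look up each word in the dictionary:
  'dog' -> 1
  'mat' -> 4
  'his' -> 3
  'his' -> 3
  'mat' -> 4
  'ran' -> 5
  'on' -> 2

Encoded: [1, 4, 3, 3, 4, 5, 2]


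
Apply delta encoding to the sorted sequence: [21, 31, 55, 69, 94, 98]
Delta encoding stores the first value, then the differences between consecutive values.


First value: 21
Deltas:
  31 - 21 = 10
  55 - 31 = 24
  69 - 55 = 14
  94 - 69 = 25
  98 - 94 = 4


Delta encoded: [21, 10, 24, 14, 25, 4]


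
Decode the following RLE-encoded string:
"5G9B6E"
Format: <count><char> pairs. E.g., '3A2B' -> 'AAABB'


Expanding each <count><char> pair:
  5G -> 'GGGGG'
  9B -> 'BBBBBBBBB'
  6E -> 'EEEEEE'

Decoded = GGGGGBBBBBBBBBEEEEEE


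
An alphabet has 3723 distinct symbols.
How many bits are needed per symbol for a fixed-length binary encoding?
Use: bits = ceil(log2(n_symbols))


log2(3723) = 11.8622
Bracket: 2^11 = 2048 < 3723 <= 2^12 = 4096
So ceil(log2(3723)) = 12

bits = ceil(log2(3723)) = ceil(11.8622) = 12 bits


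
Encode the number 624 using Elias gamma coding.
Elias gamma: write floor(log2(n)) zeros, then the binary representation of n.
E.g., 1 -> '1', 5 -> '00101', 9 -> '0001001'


num_bits = floor(log2(624)) + 1 = 10
leading_zeros = num_bits - 1 = 9
binary(624) = 1001110000

Elias gamma(624) = '000000000' + '1001110000' = 0000000001001110000 (19 bits)


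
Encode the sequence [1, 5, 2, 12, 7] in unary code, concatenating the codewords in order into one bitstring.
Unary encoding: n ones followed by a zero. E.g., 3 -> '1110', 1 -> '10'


Encode each number as n ones followed by a terminating 0:
  1 -> 10 (2 bits)
  5 -> 111110 (6 bits)
  2 -> 110 (3 bits)
  12 -> 1111111111110 (13 bits)
  7 -> 11111110 (8 bits)
Total length = 2 + 6 + 3 + 13 + 8 = 32 bits.

Unary([1, 5, 2, 12, 7]) = 10111110110111111111111011111110 (32 bits)


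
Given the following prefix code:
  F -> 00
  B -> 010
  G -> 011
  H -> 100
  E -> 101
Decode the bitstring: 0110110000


Decoding step by step:
Bits 011 -> G
Bits 011 -> G
Bits 00 -> F
Bits 00 -> F


Decoded message: GGFF


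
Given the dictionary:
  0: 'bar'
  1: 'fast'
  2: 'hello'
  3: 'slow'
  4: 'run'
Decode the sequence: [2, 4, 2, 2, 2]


Look up each index in the dictionary:
  2 -> 'hello'
  4 -> 'run'
  2 -> 'hello'
  2 -> 'hello'
  2 -> 'hello'

Decoded: "hello run hello hello hello"


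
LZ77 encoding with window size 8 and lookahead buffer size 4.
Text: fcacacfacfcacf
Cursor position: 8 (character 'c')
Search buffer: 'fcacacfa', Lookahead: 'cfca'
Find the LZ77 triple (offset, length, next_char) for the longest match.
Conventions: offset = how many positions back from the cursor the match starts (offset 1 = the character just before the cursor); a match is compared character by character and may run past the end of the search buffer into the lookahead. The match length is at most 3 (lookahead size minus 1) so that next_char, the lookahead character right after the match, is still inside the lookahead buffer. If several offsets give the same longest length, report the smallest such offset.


Try each offset into the search buffer:
  offset=1 (pos 7, char 'a'): match length 0
  offset=2 (pos 6, char 'f'): match length 0
  offset=3 (pos 5, char 'c'): match length 2
  offset=4 (pos 4, char 'a'): match length 0
  offset=5 (pos 3, char 'c'): match length 1
  offset=6 (pos 2, char 'a'): match length 0
  offset=7 (pos 1, char 'c'): match length 1
  offset=8 (pos 0, char 'f'): match length 0
Longest match has length 2 at offset 3.
next_char = character at position 8 + 2 = 10 -> 'c'

Best match: offset=3, length=2 (matching 'cf' starting at position 5)
LZ77 triple: (3, 2, 'c')


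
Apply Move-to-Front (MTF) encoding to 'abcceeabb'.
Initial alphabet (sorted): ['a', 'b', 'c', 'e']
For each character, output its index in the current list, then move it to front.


MTF encoding:
'a': index 0 in ['a', 'b', 'c', 'e'] -> ['a', 'b', 'c', 'e']
'b': index 1 in ['a', 'b', 'c', 'e'] -> ['b', 'a', 'c', 'e']
'c': index 2 in ['b', 'a', 'c', 'e'] -> ['c', 'b', 'a', 'e']
'c': index 0 in ['c', 'b', 'a', 'e'] -> ['c', 'b', 'a', 'e']
'e': index 3 in ['c', 'b', 'a', 'e'] -> ['e', 'c', 'b', 'a']
'e': index 0 in ['e', 'c', 'b', 'a'] -> ['e', 'c', 'b', 'a']
'a': index 3 in ['e', 'c', 'b', 'a'] -> ['a', 'e', 'c', 'b']
'b': index 3 in ['a', 'e', 'c', 'b'] -> ['b', 'a', 'e', 'c']
'b': index 0 in ['b', 'a', 'e', 'c'] -> ['b', 'a', 'e', 'c']


Output: [0, 1, 2, 0, 3, 0, 3, 3, 0]


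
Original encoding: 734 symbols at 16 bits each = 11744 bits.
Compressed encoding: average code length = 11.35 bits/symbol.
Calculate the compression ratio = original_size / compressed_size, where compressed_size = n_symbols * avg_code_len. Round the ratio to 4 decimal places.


original_size = n_symbols * orig_bits = 734 * 16 = 11744 bits
compressed_size = n_symbols * avg_code_len = 734 * 11.35 = 8330.9 bits
ratio = original_size / compressed_size = 11744 / 8330.9 = 1.4097

Compression ratio = 1.4097


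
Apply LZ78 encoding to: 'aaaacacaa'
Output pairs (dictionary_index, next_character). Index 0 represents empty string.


LZ78 encoding steps:
Dictionary: {0: ''}
Step 1: w='' (idx 0), next='a' -> output (0, 'a'), add 'a' as idx 1
Step 2: w='a' (idx 1), next='a' -> output (1, 'a'), add 'aa' as idx 2
Step 3: w='a' (idx 1), next='c' -> output (1, 'c'), add 'ac' as idx 3
Step 4: w='ac' (idx 3), next='a' -> output (3, 'a'), add 'aca' as idx 4
Step 5: w='a' (idx 1), end of input -> output (1, '')


Encoded: [(0, 'a'), (1, 'a'), (1, 'c'), (3, 'a'), (1, '')]


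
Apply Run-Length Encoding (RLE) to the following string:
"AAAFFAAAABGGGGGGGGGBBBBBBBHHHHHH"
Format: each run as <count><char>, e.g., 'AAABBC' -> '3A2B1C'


Scanning runs left to right:
  i=0: run of 'A' x 3 -> '3A'
  i=3: run of 'F' x 2 -> '2F'
  i=5: run of 'A' x 4 -> '4A'
  i=9: run of 'B' x 1 -> '1B'
  i=10: run of 'G' x 9 -> '9G'
  i=19: run of 'B' x 7 -> '7B'
  i=26: run of 'H' x 6 -> '6H'

RLE = 3A2F4A1B9G7B6H


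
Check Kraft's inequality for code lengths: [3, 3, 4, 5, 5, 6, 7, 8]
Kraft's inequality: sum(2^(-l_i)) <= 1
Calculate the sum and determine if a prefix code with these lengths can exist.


Sum = 2^(-3) + 2^(-3) + 2^(-4) + 2^(-5) + 2^(-5) + 2^(-6) + 2^(-7) + 2^(-8)
    = 0.125 + 0.125 + 0.0625 + 0.03125 + 0.03125 + 0.015625 + 0.0078125 + 0.00390625
    = 103/256 = 0.40234375
Since 0.40234375 <= 1, Kraft's inequality IS satisfied.
A prefix code with these lengths CAN exist.

Kraft sum = 0.40234375. Satisfied.


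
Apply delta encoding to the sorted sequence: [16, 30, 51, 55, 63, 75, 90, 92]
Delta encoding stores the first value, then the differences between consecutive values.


First value: 16
Deltas:
  30 - 16 = 14
  51 - 30 = 21
  55 - 51 = 4
  63 - 55 = 8
  75 - 63 = 12
  90 - 75 = 15
  92 - 90 = 2


Delta encoded: [16, 14, 21, 4, 8, 12, 15, 2]


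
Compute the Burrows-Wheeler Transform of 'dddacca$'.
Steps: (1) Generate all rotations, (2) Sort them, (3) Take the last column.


Rotations (sorted):
  0: $dddacca -> last char: a
  1: a$dddacc -> last char: c
  2: acca$ddd -> last char: d
  3: ca$dddac -> last char: c
  4: cca$ddda -> last char: a
  5: dacca$dd -> last char: d
  6: ddacca$d -> last char: d
  7: dddacca$ -> last char: $


BWT = acdcadd$


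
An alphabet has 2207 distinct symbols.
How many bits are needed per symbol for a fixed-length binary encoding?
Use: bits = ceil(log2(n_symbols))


log2(2207) = 11.1079
Bracket: 2^11 = 2048 < 2207 <= 2^12 = 4096
So ceil(log2(2207)) = 12

bits = ceil(log2(2207)) = ceil(11.1079) = 12 bits


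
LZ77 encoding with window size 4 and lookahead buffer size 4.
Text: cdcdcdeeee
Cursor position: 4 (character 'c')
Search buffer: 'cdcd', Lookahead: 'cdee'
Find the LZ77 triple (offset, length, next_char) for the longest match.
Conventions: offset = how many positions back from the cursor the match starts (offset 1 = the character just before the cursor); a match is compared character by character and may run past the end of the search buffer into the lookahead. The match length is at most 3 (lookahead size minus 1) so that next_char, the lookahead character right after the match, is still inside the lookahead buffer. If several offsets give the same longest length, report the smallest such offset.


Try each offset into the search buffer:
  offset=1 (pos 3, char 'd'): match length 0
  offset=2 (pos 2, char 'c'): match length 2
  offset=3 (pos 1, char 'd'): match length 0
  offset=4 (pos 0, char 'c'): match length 2
Longest match has length 2, found at offsets 2, 4; take the smallest, offset 2.
next_char = character at position 4 + 2 = 6 -> 'e'

Best match: offset=2, length=2 (matching 'cd' starting at position 2)
LZ77 triple: (2, 2, 'e')


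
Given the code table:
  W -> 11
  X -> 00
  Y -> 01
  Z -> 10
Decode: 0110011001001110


Decoding:
01 -> Y
10 -> Z
01 -> Y
10 -> Z
01 -> Y
00 -> X
11 -> W
10 -> Z


Result: YZYZYXWZ


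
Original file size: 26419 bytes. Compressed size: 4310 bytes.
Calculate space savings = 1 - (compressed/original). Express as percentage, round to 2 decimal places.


ratio = compressed/original = 4310/26419 = 0.16314
savings = 1 - ratio = 1 - 0.16314 = 0.83686
as a percentage: 0.83686 * 100 = 83.69%

Space savings = 1 - 4310/26419 = 83.69%


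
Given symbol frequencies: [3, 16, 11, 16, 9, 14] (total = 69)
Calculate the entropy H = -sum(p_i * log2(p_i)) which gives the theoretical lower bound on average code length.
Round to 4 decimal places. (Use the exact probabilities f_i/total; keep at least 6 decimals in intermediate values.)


Per-symbol terms -p_i * log2(p_i) with p_i = f_i/69:
  p = 3/69 = 0.043478: log2(p) = -4.523562, -p*log2(p) = 0.196677
  p = 16/69 = 0.231884: log2(p) = -2.108524, -p*log2(p) = 0.488933
  p = 11/69 = 0.159420: log2(p) = -2.649093, -p*log2(p) = 0.422319
  p = 16/69 = 0.231884: log2(p) = -2.108524, -p*log2(p) = 0.488933
  p = 9/69 = 0.130435: log2(p) = -2.938599, -p*log2(p) = 0.383296
  p = 14/69 = 0.202899: log2(p) = -2.301170, -p*log2(p) = 0.466904
H = 0.196677 + 0.488933 + 0.422319 + 0.488933 + 0.383296 + 0.466904 = 2.447062

H = 2.4471 bits/symbol


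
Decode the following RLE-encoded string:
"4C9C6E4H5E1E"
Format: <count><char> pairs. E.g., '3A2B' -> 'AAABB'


Expanding each <count><char> pair:
  4C -> 'CCCC'
  9C -> 'CCCCCCCCC'
  6E -> 'EEEEEE'
  4H -> 'HHHH'
  5E -> 'EEEEE'
  1E -> 'E'

Decoded = CCCCCCCCCCCCCEEEEEEHHHHEEEEEE


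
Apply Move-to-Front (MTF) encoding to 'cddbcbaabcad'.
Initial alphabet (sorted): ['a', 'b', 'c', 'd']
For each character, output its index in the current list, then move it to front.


MTF encoding:
'c': index 2 in ['a', 'b', 'c', 'd'] -> ['c', 'a', 'b', 'd']
'd': index 3 in ['c', 'a', 'b', 'd'] -> ['d', 'c', 'a', 'b']
'd': index 0 in ['d', 'c', 'a', 'b'] -> ['d', 'c', 'a', 'b']
'b': index 3 in ['d', 'c', 'a', 'b'] -> ['b', 'd', 'c', 'a']
'c': index 2 in ['b', 'd', 'c', 'a'] -> ['c', 'b', 'd', 'a']
'b': index 1 in ['c', 'b', 'd', 'a'] -> ['b', 'c', 'd', 'a']
'a': index 3 in ['b', 'c', 'd', 'a'] -> ['a', 'b', 'c', 'd']
'a': index 0 in ['a', 'b', 'c', 'd'] -> ['a', 'b', 'c', 'd']
'b': index 1 in ['a', 'b', 'c', 'd'] -> ['b', 'a', 'c', 'd']
'c': index 2 in ['b', 'a', 'c', 'd'] -> ['c', 'b', 'a', 'd']
'a': index 2 in ['c', 'b', 'a', 'd'] -> ['a', 'c', 'b', 'd']
'd': index 3 in ['a', 'c', 'b', 'd'] -> ['d', 'a', 'c', 'b']


Output: [2, 3, 0, 3, 2, 1, 3, 0, 1, 2, 2, 3]


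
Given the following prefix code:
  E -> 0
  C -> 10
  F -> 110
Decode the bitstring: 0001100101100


Decoding step by step:
Bits 0 -> E
Bits 0 -> E
Bits 0 -> E
Bits 110 -> F
Bits 0 -> E
Bits 10 -> C
Bits 110 -> F
Bits 0 -> E


Decoded message: EEEFECFE


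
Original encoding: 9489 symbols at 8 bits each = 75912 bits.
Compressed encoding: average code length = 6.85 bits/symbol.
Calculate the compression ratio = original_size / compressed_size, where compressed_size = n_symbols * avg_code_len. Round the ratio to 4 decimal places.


original_size = n_symbols * orig_bits = 9489 * 8 = 75912 bits
compressed_size = n_symbols * avg_code_len = 9489 * 6.85 = 64999.65 bits
ratio = original_size / compressed_size = 75912 / 64999.65 = 1.1679

Compression ratio = 1.1679


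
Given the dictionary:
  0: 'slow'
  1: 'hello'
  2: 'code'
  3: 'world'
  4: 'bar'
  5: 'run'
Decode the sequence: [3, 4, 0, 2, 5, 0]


Look up each index in the dictionary:
  3 -> 'world'
  4 -> 'bar'
  0 -> 'slow'
  2 -> 'code'
  5 -> 'run'
  0 -> 'slow'

Decoded: "world bar slow code run slow"


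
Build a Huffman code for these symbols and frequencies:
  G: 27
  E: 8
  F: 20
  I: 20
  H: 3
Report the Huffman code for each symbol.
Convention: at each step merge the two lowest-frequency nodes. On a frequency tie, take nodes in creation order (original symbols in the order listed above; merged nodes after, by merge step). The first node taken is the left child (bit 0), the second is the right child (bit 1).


Huffman tree construction:
Step 1: Merge H(3) + E(8) = 11
Step 2: Merge (H+E)(11) + F(20) = 31
Step 3: Merge I(20) + G(27) = 47
Step 4: Merge ((H+E)+F)(31) + (I+G)(47) = 78
Read each symbol's code off the tree from the root (left child = 0, right child = 1).

Codes:
  G: 11 (length 2)
  E: 001 (length 3)
  F: 01 (length 2)
  I: 10 (length 2)
  H: 000 (length 3)
Average code length: 167/78 = 2.1410 bits/symbol


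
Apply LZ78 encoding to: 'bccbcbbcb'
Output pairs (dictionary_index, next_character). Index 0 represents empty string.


LZ78 encoding steps:
Dictionary: {0: ''}
Step 1: w='' (idx 0), next='b' -> output (0, 'b'), add 'b' as idx 1
Step 2: w='' (idx 0), next='c' -> output (0, 'c'), add 'c' as idx 2
Step 3: w='c' (idx 2), next='b' -> output (2, 'b'), add 'cb' as idx 3
Step 4: w='cb' (idx 3), next='b' -> output (3, 'b'), add 'cbb' as idx 4
Step 5: w='cb' (idx 3), end of input -> output (3, '')


Encoded: [(0, 'b'), (0, 'c'), (2, 'b'), (3, 'b'), (3, '')]


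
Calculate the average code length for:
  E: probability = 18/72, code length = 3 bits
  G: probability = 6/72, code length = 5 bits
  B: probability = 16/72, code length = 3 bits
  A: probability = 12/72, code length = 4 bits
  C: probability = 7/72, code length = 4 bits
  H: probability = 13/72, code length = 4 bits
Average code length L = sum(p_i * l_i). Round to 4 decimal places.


Weighted contributions p_i * l_i:
  E: (18/72) * 3 = 54/72
  G: (6/72) * 5 = 30/72
  B: (16/72) * 3 = 48/72
  A: (12/72) * 4 = 48/72
  C: (7/72) * 4 = 28/72
  H: (13/72) * 4 = 52/72
Sum = (54 + 30 + 48 + 48 + 28 + 52)/72 = 260/72

L = 260/72 = 3.6111 bits/symbol


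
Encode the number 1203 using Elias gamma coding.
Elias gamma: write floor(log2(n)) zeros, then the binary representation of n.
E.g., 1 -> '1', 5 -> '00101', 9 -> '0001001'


num_bits = floor(log2(1203)) + 1 = 11
leading_zeros = num_bits - 1 = 10
binary(1203) = 10010110011

Elias gamma(1203) = '0000000000' + '10010110011' = 000000000010010110011 (21 bits)


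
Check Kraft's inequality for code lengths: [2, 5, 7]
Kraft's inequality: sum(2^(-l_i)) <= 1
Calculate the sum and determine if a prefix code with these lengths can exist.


Sum = 2^(-2) + 2^(-5) + 2^(-7)
    = 0.25 + 0.03125 + 0.0078125
    = 37/128 = 0.2890625
Since 0.2890625 <= 1, Kraft's inequality IS satisfied.
A prefix code with these lengths CAN exist.

Kraft sum = 0.2890625. Satisfied.


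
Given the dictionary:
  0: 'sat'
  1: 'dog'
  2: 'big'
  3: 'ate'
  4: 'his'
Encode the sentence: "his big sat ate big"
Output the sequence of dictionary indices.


Look up each word in the dictionary:
  'his' -> 4
  'big' -> 2
  'sat' -> 0
  'ate' -> 3
  'big' -> 2

Encoded: [4, 2, 0, 3, 2]


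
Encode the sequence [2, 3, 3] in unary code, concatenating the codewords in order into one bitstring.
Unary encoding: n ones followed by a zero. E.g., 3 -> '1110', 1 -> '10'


Encode each number as n ones followed by a terminating 0:
  2 -> 110 (3 bits)
  3 -> 1110 (4 bits)
  3 -> 1110 (4 bits)
Total length = 3 + 4 + 4 = 11 bits.

Unary([2, 3, 3]) = 11011101110 (11 bits)


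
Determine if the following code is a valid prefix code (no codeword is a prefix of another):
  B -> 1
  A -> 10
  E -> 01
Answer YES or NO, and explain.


Checking each pair (does one codeword prefix another?):
  B='1' vs A='10': prefix -- VIOLATION

NO -- this is NOT a valid prefix code. B (1) is a prefix of A (10).


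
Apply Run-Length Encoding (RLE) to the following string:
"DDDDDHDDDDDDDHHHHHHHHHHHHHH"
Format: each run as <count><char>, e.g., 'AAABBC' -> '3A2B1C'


Scanning runs left to right:
  i=0: run of 'D' x 5 -> '5D'
  i=5: run of 'H' x 1 -> '1H'
  i=6: run of 'D' x 7 -> '7D'
  i=13: run of 'H' x 14 -> '14H'

RLE = 5D1H7D14H


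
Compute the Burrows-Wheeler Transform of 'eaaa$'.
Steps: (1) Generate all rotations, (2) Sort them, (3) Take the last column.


Rotations (sorted):
  0: $eaaa -> last char: a
  1: a$eaa -> last char: a
  2: aa$ea -> last char: a
  3: aaa$e -> last char: e
  4: eaaa$ -> last char: $


BWT = aaae$


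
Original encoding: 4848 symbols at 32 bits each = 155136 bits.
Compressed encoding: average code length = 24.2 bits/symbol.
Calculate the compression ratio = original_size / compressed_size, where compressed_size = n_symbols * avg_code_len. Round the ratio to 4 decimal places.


original_size = n_symbols * orig_bits = 4848 * 32 = 155136 bits
compressed_size = n_symbols * avg_code_len = 4848 * 24.2 = 117321.6 bits
ratio = original_size / compressed_size = 155136 / 117321.6 = 1.3223

Compression ratio = 1.3223


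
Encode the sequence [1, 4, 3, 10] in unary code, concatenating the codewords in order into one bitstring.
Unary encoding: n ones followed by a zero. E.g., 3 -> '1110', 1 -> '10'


Encode each number as n ones followed by a terminating 0:
  1 -> 10 (2 bits)
  4 -> 11110 (5 bits)
  3 -> 1110 (4 bits)
  10 -> 11111111110 (11 bits)
Total length = 2 + 5 + 4 + 11 = 22 bits.

Unary([1, 4, 3, 10]) = 1011110111011111111110 (22 bits)


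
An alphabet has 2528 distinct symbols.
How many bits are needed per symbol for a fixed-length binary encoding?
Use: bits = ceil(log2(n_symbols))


log2(2528) = 11.3038
Bracket: 2^11 = 2048 < 2528 <= 2^12 = 4096
So ceil(log2(2528)) = 12

bits = ceil(log2(2528)) = ceil(11.3038) = 12 bits


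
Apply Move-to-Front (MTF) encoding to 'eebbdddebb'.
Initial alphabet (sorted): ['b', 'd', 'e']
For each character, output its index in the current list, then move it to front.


MTF encoding:
'e': index 2 in ['b', 'd', 'e'] -> ['e', 'b', 'd']
'e': index 0 in ['e', 'b', 'd'] -> ['e', 'b', 'd']
'b': index 1 in ['e', 'b', 'd'] -> ['b', 'e', 'd']
'b': index 0 in ['b', 'e', 'd'] -> ['b', 'e', 'd']
'd': index 2 in ['b', 'e', 'd'] -> ['d', 'b', 'e']
'd': index 0 in ['d', 'b', 'e'] -> ['d', 'b', 'e']
'd': index 0 in ['d', 'b', 'e'] -> ['d', 'b', 'e']
'e': index 2 in ['d', 'b', 'e'] -> ['e', 'd', 'b']
'b': index 2 in ['e', 'd', 'b'] -> ['b', 'e', 'd']
'b': index 0 in ['b', 'e', 'd'] -> ['b', 'e', 'd']


Output: [2, 0, 1, 0, 2, 0, 0, 2, 2, 0]


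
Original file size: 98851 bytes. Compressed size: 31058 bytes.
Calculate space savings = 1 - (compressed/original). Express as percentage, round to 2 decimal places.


ratio = compressed/original = 31058/98851 = 0.31419
savings = 1 - ratio = 1 - 0.31419 = 0.68581
as a percentage: 0.68581 * 100 = 68.58%

Space savings = 1 - 31058/98851 = 68.58%


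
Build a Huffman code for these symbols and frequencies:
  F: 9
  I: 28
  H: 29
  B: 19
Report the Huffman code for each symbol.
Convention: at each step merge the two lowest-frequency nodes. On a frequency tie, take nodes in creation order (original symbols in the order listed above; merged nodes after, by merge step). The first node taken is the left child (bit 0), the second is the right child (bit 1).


Huffman tree construction:
Step 1: Merge F(9) + B(19) = 28
Step 2: Merge I(28) + (F+B)(28) = 56
Step 3: Merge H(29) + (I+(F+B))(56) = 85
Read each symbol's code off the tree from the root (left child = 0, right child = 1).

Codes:
  F: 110 (length 3)
  I: 10 (length 2)
  H: 0 (length 1)
  B: 111 (length 3)
Average code length: 169/85 = 1.9882 bits/symbol


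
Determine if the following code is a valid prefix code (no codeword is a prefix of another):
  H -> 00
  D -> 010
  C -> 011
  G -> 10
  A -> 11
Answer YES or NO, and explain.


Checking each pair (does one codeword prefix another?):
  H='00' vs D='010': no prefix
  H='00' vs C='011': no prefix
  H='00' vs G='10': no prefix
  H='00' vs A='11': no prefix
  D='010' vs H='00': no prefix
  D='010' vs C='011': no prefix
  D='010' vs G='10': no prefix
  D='010' vs A='11': no prefix
  C='011' vs H='00': no prefix
  C='011' vs D='010': no prefix
  C='011' vs G='10': no prefix
  C='011' vs A='11': no prefix
  G='10' vs H='00': no prefix
  G='10' vs D='010': no prefix
  G='10' vs C='011': no prefix
  G='10' vs A='11': no prefix
  A='11' vs H='00': no prefix
  A='11' vs D='010': no prefix
  A='11' vs C='011': no prefix
  A='11' vs G='10': no prefix
No violation found over all pairs.

YES -- this is a valid prefix code. No codeword is a prefix of any other codeword.


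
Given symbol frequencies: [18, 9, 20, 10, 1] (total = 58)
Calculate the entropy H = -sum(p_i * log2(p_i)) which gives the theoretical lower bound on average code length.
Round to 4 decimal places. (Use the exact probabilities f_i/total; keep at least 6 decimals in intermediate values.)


Per-symbol terms -p_i * log2(p_i) with p_i = f_i/58:
  p = 18/58 = 0.310345: log2(p) = -1.688056, -p*log2(p) = 0.523879
  p = 9/58 = 0.155172: log2(p) = -2.688056, -p*log2(p) = 0.417112
  p = 20/58 = 0.344828: log2(p) = -1.536053, -p*log2(p) = 0.529673
  p = 10/58 = 0.172414: log2(p) = -2.536053, -p*log2(p) = 0.437251
  p = 1/58 = 0.017241: log2(p) = -5.857981, -p*log2(p) = 0.101000
H = 0.523879 + 0.417112 + 0.529673 + 0.437251 + 0.101000 = 2.008915

H = 2.0089 bits/symbol


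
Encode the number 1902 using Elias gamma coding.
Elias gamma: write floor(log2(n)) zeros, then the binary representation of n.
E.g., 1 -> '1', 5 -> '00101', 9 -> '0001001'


num_bits = floor(log2(1902)) + 1 = 11
leading_zeros = num_bits - 1 = 10
binary(1902) = 11101101110

Elias gamma(1902) = '0000000000' + '11101101110' = 000000000011101101110 (21 bits)


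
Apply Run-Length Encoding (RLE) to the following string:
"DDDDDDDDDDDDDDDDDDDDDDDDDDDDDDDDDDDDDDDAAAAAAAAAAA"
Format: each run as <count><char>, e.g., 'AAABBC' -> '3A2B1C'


Scanning runs left to right:
  i=0: run of 'D' x 39 -> '39D'
  i=39: run of 'A' x 11 -> '11A'

RLE = 39D11A


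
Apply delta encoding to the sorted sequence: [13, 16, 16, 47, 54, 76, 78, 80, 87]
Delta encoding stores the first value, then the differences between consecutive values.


First value: 13
Deltas:
  16 - 13 = 3
  16 - 16 = 0
  47 - 16 = 31
  54 - 47 = 7
  76 - 54 = 22
  78 - 76 = 2
  80 - 78 = 2
  87 - 80 = 7


Delta encoded: [13, 3, 0, 31, 7, 22, 2, 2, 7]


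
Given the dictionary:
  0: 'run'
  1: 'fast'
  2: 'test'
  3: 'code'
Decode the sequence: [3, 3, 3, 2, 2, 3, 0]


Look up each index in the dictionary:
  3 -> 'code'
  3 -> 'code'
  3 -> 'code'
  2 -> 'test'
  2 -> 'test'
  3 -> 'code'
  0 -> 'run'

Decoded: "code code code test test code run"


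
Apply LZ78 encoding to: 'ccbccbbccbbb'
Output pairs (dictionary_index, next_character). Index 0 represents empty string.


LZ78 encoding steps:
Dictionary: {0: ''}
Step 1: w='' (idx 0), next='c' -> output (0, 'c'), add 'c' as idx 1
Step 2: w='c' (idx 1), next='b' -> output (1, 'b'), add 'cb' as idx 2
Step 3: w='c' (idx 1), next='c' -> output (1, 'c'), add 'cc' as idx 3
Step 4: w='' (idx 0), next='b' -> output (0, 'b'), add 'b' as idx 4
Step 5: w='b' (idx 4), next='c' -> output (4, 'c'), add 'bc' as idx 5
Step 6: w='cb' (idx 2), next='b' -> output (2, 'b'), add 'cbb' as idx 6
Step 7: w='b' (idx 4), end of input -> output (4, '')


Encoded: [(0, 'c'), (1, 'b'), (1, 'c'), (0, 'b'), (4, 'c'), (2, 'b'), (4, '')]


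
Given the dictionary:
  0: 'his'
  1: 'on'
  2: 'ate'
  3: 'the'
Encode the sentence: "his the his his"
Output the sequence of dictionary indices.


Look up each word in the dictionary:
  'his' -> 0
  'the' -> 3
  'his' -> 0
  'his' -> 0

Encoded: [0, 3, 0, 0]


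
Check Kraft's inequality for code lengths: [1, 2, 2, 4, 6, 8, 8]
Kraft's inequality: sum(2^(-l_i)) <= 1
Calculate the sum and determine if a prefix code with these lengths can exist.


Sum = 2^(-1) + 2^(-2) + 2^(-2) + 2^(-4) + 2^(-6) + 2^(-8) + 2^(-8)
    = 0.5 + 0.25 + 0.25 + 0.0625 + 0.015625 + 0.00390625 + 0.00390625
    = 278/256 = 1.0859375
Since 1.0859375 > 1, Kraft's inequality is NOT satisfied.
A prefix code with these lengths CANNOT exist.

Kraft sum = 1.0859375. Not satisfied.


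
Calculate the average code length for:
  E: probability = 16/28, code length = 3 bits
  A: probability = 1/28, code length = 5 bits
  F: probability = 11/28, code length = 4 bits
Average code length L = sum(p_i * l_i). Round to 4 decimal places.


Weighted contributions p_i * l_i:
  E: (16/28) * 3 = 48/28
  A: (1/28) * 5 = 5/28
  F: (11/28) * 4 = 44/28
Sum = (48 + 5 + 44)/28 = 97/28

L = 97/28 = 3.4643 bits/symbol


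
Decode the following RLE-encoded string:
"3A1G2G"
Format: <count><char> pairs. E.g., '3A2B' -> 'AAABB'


Expanding each <count><char> pair:
  3A -> 'AAA'
  1G -> 'G'
  2G -> 'GG'

Decoded = AAAGGG


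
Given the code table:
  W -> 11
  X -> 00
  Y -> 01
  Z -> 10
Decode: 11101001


Decoding:
11 -> W
10 -> Z
10 -> Z
01 -> Y


Result: WZZY


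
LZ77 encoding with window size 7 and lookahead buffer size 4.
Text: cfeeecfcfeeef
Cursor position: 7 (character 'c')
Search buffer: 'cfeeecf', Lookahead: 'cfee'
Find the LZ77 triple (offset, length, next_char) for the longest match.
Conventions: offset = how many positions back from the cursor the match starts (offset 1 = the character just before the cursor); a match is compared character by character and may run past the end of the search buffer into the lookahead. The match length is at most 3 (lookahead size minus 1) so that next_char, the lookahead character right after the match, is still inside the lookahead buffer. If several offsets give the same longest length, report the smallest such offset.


Try each offset into the search buffer:
  offset=1 (pos 6, char 'f'): match length 0
  offset=2 (pos 5, char 'c'): match length 2
  offset=3 (pos 4, char 'e'): match length 0
  offset=4 (pos 3, char 'e'): match length 0
  offset=5 (pos 2, char 'e'): match length 0
  offset=6 (pos 1, char 'f'): match length 0
  offset=7 (pos 0, char 'c'): match length 3
Longest match has length 3 at offset 7.
next_char = character at position 7 + 3 = 10 -> 'e'

Best match: offset=7, length=3 (matching 'cfe' starting at position 0)
LZ77 triple: (7, 3, 'e')


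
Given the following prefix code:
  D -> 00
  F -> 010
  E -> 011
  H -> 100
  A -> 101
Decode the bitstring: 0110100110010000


Decoding step by step:
Bits 011 -> E
Bits 010 -> F
Bits 011 -> E
Bits 00 -> D
Bits 100 -> H
Bits 00 -> D


Decoded message: EFEDHD


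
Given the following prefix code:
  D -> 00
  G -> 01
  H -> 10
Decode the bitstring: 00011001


Decoding step by step:
Bits 00 -> D
Bits 01 -> G
Bits 10 -> H
Bits 01 -> G


Decoded message: DGHG


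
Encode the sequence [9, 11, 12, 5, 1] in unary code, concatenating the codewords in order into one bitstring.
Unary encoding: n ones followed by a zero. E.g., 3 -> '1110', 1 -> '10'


Encode each number as n ones followed by a terminating 0:
  9 -> 1111111110 (10 bits)
  11 -> 111111111110 (12 bits)
  12 -> 1111111111110 (13 bits)
  5 -> 111110 (6 bits)
  1 -> 10 (2 bits)
Total length = 10 + 12 + 13 + 6 + 2 = 43 bits.

Unary([9, 11, 12, 5, 1]) = 1111111110111111111110111111111111011111010 (43 bits)


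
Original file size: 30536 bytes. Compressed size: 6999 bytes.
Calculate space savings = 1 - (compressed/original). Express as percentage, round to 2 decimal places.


ratio = compressed/original = 6999/30536 = 0.229205
savings = 1 - ratio = 1 - 0.229205 = 0.770795
as a percentage: 0.770795 * 100 = 77.08%

Space savings = 1 - 6999/30536 = 77.08%


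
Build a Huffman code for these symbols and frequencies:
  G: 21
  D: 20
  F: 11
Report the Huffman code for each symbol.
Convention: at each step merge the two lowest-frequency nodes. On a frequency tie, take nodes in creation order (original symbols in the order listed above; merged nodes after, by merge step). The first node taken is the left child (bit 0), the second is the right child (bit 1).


Huffman tree construction:
Step 1: Merge F(11) + D(20) = 31
Step 2: Merge G(21) + (F+D)(31) = 52
Read each symbol's code off the tree from the root (left child = 0, right child = 1).

Codes:
  G: 0 (length 1)
  D: 11 (length 2)
  F: 10 (length 2)
Average code length: 83/52 = 1.5962 bits/symbol
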